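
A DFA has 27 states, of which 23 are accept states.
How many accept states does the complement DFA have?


Complement swaps accept and non-accept states.
27 - 23 = 4

4


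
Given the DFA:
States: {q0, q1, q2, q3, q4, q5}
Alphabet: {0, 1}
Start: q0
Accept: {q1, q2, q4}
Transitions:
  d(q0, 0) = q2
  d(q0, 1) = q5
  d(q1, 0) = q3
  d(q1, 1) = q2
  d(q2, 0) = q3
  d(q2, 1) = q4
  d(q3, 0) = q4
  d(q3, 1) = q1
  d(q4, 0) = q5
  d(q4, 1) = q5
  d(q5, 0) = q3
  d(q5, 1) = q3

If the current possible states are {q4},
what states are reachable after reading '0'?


Apply transition on '0' from each current state:
  d(q4, 0) = q5

{q5}


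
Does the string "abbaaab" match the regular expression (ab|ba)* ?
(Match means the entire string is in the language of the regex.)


|string| = 7; first = 'a'; last = 'b'

No, "abbaaab" does not match (ab|ba)*


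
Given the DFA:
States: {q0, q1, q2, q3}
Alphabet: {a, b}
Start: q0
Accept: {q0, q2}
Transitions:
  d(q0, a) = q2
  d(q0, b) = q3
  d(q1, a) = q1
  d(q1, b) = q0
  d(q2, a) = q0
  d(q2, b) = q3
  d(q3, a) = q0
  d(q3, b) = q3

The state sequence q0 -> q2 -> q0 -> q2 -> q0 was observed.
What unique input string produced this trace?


Trace back each transition to find the symbol:
  q0 --[a]--> q2
  q2 --[a]--> q0
  q0 --[a]--> q2
  q2 --[a]--> q0

"aaaa"


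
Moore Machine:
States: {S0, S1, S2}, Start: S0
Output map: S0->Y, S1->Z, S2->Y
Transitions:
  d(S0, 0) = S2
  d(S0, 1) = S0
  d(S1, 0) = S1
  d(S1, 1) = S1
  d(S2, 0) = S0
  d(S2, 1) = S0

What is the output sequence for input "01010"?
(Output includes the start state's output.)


Start: S0 (output Y)
  --0--> S2 (output Y)
  --1--> S0 (output Y)
  --0--> S2 (output Y)
  --1--> S0 (output Y)
  --0--> S2 (output Y)

"YYYYYY"


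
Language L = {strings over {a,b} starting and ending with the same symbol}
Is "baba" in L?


first = 'b', last = 'a'

No, "baba" is not in L


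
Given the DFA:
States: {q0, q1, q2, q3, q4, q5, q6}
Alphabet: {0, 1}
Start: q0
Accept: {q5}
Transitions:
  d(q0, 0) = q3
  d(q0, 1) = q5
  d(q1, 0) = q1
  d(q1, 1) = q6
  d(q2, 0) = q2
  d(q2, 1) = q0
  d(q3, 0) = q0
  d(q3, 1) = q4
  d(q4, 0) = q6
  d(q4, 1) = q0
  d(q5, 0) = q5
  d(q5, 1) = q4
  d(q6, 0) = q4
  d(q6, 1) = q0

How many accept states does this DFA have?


Accept states listed: {q5}
Counting: q5(1)

1


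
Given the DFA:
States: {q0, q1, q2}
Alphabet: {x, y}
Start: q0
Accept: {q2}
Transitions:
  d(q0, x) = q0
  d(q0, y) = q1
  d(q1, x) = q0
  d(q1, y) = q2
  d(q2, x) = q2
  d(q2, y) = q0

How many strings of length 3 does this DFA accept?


Enumerating all length-3 strings:
  "xxx" -> q0 [reject]
  "xxy" -> q1 [reject]
  "xyx" -> q0 [reject]
  "xyy" -> q2 [accept]
  "yxx" -> q0 [reject]
  "yxy" -> q1 [reject]
  "yyx" -> q2 [accept]
  "yyy" -> q0 [reject]

2 out of 8


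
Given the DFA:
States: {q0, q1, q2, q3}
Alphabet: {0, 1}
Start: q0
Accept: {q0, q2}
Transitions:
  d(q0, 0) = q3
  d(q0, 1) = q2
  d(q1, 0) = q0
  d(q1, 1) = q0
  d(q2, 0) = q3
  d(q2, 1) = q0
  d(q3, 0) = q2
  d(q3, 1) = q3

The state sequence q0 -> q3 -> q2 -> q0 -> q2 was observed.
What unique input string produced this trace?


Trace back each transition to find the symbol:
  q0 --[0]--> q3
  q3 --[0]--> q2
  q2 --[1]--> q0
  q0 --[1]--> q2

"0011"


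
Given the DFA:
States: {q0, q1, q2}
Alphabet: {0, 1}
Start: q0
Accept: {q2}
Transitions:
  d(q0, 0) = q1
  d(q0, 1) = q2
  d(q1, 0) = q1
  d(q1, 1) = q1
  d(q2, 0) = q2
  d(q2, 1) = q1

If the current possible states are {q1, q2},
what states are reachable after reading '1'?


Apply transition on '1' from each current state:
  d(q1, 1) = q1
  d(q2, 1) = q1

{q1}


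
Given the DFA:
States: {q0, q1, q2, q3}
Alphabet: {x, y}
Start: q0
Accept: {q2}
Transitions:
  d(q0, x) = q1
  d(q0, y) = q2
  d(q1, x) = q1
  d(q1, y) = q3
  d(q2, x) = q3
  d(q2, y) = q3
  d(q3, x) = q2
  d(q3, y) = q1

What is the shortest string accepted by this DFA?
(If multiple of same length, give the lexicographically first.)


BFS by string length (lex-first path to each state shown):
  len 0: q0<-""
  len 1: q1<-"x", q2<-"y"
Found accept state at length 1.

"y"


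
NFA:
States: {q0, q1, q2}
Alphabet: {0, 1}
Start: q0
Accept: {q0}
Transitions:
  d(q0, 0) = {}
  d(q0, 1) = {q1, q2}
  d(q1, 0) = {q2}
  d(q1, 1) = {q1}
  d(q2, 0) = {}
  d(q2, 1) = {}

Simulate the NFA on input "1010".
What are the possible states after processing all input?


Start: {q0}
  --1--> {q1, q2}
  --0--> {q2}
  --1--> {}
  --0--> {}

{} (empty set, no valid transitions)


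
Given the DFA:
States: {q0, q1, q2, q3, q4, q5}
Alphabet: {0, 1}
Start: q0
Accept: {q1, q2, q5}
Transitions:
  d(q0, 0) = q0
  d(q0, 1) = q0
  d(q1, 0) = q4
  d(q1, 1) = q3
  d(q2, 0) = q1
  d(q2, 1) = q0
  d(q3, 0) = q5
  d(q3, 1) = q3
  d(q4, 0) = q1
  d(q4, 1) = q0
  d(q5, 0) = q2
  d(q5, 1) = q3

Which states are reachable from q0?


BFS from q0:
  layer 0: {q0}

{q0}


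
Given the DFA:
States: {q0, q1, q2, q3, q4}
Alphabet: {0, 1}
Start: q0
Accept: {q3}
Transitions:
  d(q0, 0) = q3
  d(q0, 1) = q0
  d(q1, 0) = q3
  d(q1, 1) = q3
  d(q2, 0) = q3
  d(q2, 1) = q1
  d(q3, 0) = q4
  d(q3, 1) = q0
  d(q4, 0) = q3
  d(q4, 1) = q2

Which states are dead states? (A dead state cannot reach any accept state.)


Forward reachability from each state:
  q0 -> reaches accept state q3 (live)
  q1 -> reaches accept state q3 (live)
  q2 -> reaches accept state q3 (live)
  q3 -> reaches accept state q3 (live)
  q4 -> reaches accept state q3 (live)

None (all states can reach an accept state)


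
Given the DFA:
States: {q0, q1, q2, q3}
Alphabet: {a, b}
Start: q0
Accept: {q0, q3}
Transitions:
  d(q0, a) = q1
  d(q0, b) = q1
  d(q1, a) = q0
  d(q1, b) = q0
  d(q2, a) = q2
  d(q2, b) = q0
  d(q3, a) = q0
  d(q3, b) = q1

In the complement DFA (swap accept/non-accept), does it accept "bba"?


Trace: q0 -> q1 -> q0 -> q1
Final: q1
Original accept: {q0, q3}
Complement: q1 is not in original accept

Yes, complement accepts (original rejects)


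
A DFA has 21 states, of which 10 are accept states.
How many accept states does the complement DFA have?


Complement swaps accept and non-accept states.
21 - 10 = 11

11


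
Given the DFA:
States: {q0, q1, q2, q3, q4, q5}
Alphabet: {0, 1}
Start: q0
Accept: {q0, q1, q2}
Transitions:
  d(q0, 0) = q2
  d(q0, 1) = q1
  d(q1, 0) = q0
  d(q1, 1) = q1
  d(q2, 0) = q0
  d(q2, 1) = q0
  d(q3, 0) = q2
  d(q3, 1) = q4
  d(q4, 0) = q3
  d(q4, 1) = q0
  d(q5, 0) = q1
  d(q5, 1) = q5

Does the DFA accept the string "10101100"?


Trace: q0 -> q1 -> q0 -> q1 -> q0 -> q1 -> q1 -> q0 -> q2
Final state: q2
Accept states: {q0, q1, q2}

Yes, accepted (final state q2 is an accept state)


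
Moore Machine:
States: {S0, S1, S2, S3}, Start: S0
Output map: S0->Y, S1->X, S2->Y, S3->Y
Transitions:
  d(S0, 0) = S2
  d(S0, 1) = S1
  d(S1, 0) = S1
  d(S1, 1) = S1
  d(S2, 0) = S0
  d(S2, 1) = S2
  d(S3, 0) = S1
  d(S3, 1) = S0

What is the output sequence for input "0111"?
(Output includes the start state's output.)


Start: S0 (output Y)
  --0--> S2 (output Y)
  --1--> S2 (output Y)
  --1--> S2 (output Y)
  --1--> S2 (output Y)

"YYYYY"


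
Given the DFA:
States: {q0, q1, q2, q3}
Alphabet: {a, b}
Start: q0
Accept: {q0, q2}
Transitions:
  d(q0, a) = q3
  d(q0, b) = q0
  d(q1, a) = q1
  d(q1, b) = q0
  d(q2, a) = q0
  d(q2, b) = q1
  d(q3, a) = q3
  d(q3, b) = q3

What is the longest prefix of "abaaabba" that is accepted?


Run the DFA, marking each prefix where the state is accepting:
  "" -> q0 [accept]
  "a" -> q3 [reject]
  "ab" -> q3 [reject]
  "aba" -> q3 [reject]
  "abaa" -> q3 [reject]
  "abaaa" -> q3 [reject]
  "abaaab" -> q3 [reject]
  "abaaabb" -> q3 [reject]
  "abaaabba" -> q3 [reject]

""


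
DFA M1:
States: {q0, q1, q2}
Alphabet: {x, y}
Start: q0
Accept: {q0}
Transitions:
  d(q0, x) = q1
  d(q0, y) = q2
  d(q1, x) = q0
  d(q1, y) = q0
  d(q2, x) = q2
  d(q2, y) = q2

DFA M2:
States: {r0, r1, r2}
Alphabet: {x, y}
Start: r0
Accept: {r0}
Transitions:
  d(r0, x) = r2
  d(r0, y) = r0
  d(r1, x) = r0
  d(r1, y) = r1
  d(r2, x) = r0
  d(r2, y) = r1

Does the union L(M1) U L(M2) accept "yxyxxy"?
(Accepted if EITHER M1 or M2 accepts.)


M1: final=q2 accepted=False
M2: final=r1 accepted=False

No, union rejects (neither accepts)


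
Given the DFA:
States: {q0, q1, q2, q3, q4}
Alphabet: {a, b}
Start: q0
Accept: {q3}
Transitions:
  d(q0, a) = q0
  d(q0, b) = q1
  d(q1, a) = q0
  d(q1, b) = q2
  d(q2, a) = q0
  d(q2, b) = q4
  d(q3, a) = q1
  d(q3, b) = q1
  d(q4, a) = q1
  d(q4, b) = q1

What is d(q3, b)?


Looking up transition d(q3, b)

q1


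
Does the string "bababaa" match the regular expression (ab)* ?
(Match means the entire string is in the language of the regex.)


|string| = 7; first = 'b'; last = 'a'

No, "bababaa" does not match (ab)*


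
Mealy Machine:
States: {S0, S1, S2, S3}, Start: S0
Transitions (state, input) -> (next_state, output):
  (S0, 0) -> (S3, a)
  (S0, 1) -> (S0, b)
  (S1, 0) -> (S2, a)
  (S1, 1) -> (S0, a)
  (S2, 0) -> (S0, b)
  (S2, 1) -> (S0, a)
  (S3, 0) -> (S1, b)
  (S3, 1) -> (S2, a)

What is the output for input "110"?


Step-by-step:
  (S0, 1) -> (S0, b)
  (S0, 1) -> (S0, b)
  (S0, 0) -> (S3, a)

"bba"


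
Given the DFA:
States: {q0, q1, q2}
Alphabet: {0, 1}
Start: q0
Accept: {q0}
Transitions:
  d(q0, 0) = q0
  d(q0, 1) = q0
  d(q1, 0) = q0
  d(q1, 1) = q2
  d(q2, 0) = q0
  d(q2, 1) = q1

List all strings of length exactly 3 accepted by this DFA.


All strings of length 3: 8 total
Accepted: 8

"000", "001", "010", "011", "100", "101", "110", "111"


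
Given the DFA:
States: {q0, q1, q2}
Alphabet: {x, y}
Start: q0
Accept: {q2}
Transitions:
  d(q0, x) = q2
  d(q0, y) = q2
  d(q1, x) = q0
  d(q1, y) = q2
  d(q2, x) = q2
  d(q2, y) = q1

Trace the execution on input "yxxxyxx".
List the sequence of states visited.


Input: yxxxyxx
d(q0, y) = q2
d(q2, x) = q2
d(q2, x) = q2
d(q2, x) = q2
d(q2, y) = q1
d(q1, x) = q0
d(q0, x) = q2


q0 -> q2 -> q2 -> q2 -> q2 -> q1 -> q0 -> q2


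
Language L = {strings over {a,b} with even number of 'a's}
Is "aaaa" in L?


count('a') = 4; 4 mod 2 = 0

Yes, "aaaa" is in L


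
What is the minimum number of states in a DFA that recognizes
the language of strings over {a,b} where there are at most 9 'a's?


States: count = 0, 1, ..., 9 (all accepting; 10 states), plus a dead state for count > 9.
Total: 10 + 1 = 11.

11


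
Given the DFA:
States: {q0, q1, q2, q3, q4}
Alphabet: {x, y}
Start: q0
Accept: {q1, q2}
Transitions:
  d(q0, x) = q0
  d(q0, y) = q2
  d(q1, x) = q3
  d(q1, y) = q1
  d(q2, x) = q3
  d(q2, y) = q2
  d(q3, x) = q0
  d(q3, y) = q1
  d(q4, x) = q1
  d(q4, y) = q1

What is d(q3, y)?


Looking up transition d(q3, y)

q1


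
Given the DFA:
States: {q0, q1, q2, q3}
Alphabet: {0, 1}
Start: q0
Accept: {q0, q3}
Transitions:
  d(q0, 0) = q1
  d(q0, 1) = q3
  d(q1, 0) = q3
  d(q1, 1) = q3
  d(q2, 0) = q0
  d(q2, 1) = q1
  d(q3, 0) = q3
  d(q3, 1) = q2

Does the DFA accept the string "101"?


Trace: q0 -> q3 -> q3 -> q2
Final state: q2
Accept states: {q0, q3}

No, rejected (final state q2 is not an accept state)


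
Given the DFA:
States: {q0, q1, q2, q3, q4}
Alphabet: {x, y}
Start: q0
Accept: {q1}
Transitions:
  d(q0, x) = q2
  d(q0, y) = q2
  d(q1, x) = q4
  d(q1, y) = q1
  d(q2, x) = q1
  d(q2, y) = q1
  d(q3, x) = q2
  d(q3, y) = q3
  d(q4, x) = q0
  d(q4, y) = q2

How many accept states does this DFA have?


Accept states listed: {q1}
Counting: q1(1)

1


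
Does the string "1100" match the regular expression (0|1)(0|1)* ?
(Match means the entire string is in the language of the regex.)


|string| = 4; first = '1'; last = '0'

Yes, "1100" matches (0|1)(0|1)*


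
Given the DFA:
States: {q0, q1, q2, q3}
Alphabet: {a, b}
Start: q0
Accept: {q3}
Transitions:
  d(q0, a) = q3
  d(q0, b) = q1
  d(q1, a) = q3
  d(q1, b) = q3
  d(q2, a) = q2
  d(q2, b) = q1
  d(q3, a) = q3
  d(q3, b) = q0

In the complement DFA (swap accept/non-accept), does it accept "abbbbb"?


Trace: q0 -> q3 -> q0 -> q1 -> q3 -> q0 -> q1
Final: q1
Original accept: {q3}
Complement: q1 is not in original accept

Yes, complement accepts (original rejects)


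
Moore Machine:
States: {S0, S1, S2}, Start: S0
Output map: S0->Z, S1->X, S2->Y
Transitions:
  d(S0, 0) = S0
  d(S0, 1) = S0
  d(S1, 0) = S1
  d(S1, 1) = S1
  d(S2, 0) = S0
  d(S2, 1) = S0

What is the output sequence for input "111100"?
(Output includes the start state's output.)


Start: S0 (output Z)
  --1--> S0 (output Z)
  --1--> S0 (output Z)
  --1--> S0 (output Z)
  --1--> S0 (output Z)
  --0--> S0 (output Z)
  --0--> S0 (output Z)

"ZZZZZZZ"


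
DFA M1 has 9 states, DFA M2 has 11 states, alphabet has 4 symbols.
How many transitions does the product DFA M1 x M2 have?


Product DFA has 9 * 11 = 99 states.
Each has 4 transitions: 99 * 4 = 396

396


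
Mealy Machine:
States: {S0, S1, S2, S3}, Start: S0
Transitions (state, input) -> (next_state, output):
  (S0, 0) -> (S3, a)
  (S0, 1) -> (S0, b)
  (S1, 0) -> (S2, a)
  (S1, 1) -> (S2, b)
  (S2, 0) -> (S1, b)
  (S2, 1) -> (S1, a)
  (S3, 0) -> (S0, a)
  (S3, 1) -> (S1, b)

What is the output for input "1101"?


Step-by-step:
  (S0, 1) -> (S0, b)
  (S0, 1) -> (S0, b)
  (S0, 0) -> (S3, a)
  (S3, 1) -> (S1, b)

"bbab"


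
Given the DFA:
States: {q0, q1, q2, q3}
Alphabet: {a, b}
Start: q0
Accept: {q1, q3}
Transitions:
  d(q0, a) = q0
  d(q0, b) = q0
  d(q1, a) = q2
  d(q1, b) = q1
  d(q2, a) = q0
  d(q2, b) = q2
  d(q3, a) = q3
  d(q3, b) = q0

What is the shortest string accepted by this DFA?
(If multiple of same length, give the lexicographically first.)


BFS by string length (lex-first path to each state shown):
  len 0: q0<-""
  len 1: q0<-"a"
  len 2: q0<-"aa"
  len 3: q0<-"aaa"
  len 4: q0<-"aaaa"
  len 5: q0<-"aaaaa"
  len 6: q0<-"aaaaaa"
  len 7: q0<-"aaaaaaa"
  len 8: q0<-"aaaaaaaa"

No string accepted (empty language)


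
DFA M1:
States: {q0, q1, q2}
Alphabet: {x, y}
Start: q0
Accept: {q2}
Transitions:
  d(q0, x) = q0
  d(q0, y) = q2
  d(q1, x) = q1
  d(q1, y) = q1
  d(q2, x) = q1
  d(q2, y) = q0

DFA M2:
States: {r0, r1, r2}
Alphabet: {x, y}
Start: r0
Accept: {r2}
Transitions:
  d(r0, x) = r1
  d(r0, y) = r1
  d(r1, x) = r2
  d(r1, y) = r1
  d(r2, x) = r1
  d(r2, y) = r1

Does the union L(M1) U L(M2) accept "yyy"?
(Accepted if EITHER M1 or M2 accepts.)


M1: final=q2 accepted=True
M2: final=r1 accepted=False

Yes, union accepts


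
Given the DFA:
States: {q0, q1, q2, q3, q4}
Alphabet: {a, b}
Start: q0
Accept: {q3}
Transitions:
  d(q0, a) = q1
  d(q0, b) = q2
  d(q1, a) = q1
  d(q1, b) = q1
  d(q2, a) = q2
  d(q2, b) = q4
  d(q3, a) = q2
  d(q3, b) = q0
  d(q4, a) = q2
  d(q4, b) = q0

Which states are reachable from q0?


BFS from q0:
  layer 0: {q0}
  layer 1: {q1, q2}
  layer 2: {q4}

{q0, q1, q2, q4}


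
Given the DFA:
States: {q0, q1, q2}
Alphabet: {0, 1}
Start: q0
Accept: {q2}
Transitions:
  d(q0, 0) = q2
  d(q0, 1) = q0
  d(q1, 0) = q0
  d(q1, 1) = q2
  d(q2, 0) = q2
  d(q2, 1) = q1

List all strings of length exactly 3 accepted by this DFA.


All strings of length 3: 8 total
Accepted: 4

"000", "011", "100", "110"


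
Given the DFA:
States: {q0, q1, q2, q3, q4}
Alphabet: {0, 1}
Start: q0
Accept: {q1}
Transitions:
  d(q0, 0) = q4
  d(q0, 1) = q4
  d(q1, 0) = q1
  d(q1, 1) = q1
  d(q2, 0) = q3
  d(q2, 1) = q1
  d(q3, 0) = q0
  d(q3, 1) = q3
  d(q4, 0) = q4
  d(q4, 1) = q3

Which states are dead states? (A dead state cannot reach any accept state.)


Forward reachability from each state:
  q0 -> reaches {q0, q3, q4}, no accept state (dead)
  q1 -> reaches accept state q1 (live)
  q2 -> reaches accept state q1 (live)
  q3 -> reaches {q0, q3, q4}, no accept state (dead)
  q4 -> reaches {q0, q3, q4}, no accept state (dead)

{q0, q3, q4}


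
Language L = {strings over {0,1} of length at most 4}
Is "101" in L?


length = 3

Yes, "101" is in L


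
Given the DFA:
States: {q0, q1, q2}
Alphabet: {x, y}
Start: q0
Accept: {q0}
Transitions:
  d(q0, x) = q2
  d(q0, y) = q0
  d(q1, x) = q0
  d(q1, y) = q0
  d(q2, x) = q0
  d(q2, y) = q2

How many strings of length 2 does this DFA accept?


Enumerating all length-2 strings:
  "xx" -> q0 [accept]
  "xy" -> q2 [reject]
  "yx" -> q2 [reject]
  "yy" -> q0 [accept]

2 out of 4


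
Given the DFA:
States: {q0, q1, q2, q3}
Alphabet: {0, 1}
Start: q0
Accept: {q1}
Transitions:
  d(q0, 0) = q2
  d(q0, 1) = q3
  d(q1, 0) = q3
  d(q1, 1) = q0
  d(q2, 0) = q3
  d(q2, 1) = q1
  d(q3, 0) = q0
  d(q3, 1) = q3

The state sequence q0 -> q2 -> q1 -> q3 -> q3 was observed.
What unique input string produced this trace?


Trace back each transition to find the symbol:
  q0 --[0]--> q2
  q2 --[1]--> q1
  q1 --[0]--> q3
  q3 --[1]--> q3

"0101"


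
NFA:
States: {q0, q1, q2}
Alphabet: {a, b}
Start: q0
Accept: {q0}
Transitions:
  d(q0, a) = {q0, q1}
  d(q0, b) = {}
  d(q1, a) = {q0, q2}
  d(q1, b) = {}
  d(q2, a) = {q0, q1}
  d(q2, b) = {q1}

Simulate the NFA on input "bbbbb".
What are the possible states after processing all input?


Start: {q0}
  --b--> {}
  --b--> {}
  --b--> {}
  --b--> {}
  --b--> {}

{} (empty set, no valid transitions)


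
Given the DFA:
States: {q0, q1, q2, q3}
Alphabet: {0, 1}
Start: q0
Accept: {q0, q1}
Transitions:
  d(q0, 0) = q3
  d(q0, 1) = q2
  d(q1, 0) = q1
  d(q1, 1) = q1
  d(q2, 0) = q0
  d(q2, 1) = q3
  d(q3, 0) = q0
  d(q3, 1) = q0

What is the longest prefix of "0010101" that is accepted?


Run the DFA, marking each prefix where the state is accepting:
  "" -> q0 [accept]
  "0" -> q3 [reject]
  "00" -> q0 [accept]
  "001" -> q2 [reject]
  "0010" -> q0 [accept]
  "00101" -> q2 [reject]
  "001010" -> q0 [accept]
  "0010101" -> q2 [reject]

"001010"


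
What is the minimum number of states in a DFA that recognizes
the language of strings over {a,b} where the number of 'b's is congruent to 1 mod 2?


States track (count of 'b') mod 2.
Need 2 states: one per remainder 0..1; accept = remainder 1.

2


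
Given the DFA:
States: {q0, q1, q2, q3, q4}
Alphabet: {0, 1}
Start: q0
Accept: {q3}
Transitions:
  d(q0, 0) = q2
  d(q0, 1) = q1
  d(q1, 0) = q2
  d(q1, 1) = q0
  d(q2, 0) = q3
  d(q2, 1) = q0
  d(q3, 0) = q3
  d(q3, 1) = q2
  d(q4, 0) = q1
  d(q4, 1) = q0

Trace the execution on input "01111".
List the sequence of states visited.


Input: 01111
d(q0, 0) = q2
d(q2, 1) = q0
d(q0, 1) = q1
d(q1, 1) = q0
d(q0, 1) = q1


q0 -> q2 -> q0 -> q1 -> q0 -> q1


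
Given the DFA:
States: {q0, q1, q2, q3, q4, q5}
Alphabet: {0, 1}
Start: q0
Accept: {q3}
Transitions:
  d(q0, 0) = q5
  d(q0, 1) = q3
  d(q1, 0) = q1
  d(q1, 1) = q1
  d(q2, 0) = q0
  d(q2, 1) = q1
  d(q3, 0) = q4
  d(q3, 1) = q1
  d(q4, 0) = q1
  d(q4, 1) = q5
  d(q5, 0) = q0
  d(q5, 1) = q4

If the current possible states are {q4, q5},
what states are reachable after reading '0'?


Apply transition on '0' from each current state:
  d(q4, 0) = q1
  d(q5, 0) = q0

{q0, q1}


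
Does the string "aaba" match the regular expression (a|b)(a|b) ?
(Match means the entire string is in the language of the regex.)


|string| = 4; first = 'a'; last = 'a'

No, "aaba" does not match (a|b)(a|b)


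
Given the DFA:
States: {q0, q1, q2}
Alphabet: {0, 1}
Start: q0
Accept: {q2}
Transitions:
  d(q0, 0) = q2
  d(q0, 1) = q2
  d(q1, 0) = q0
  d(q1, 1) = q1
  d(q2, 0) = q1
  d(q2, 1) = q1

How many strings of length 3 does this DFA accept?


Enumerating all length-3 strings:
  "000" -> q0 [reject]
  "001" -> q1 [reject]
  "010" -> q0 [reject]
  "011" -> q1 [reject]
  "100" -> q0 [reject]
  "101" -> q1 [reject]
  "110" -> q0 [reject]
  "111" -> q1 [reject]

0 out of 8


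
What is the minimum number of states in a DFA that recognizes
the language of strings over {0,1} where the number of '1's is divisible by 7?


States track (count of '1') mod 7.
Need 7 states: one per remainder 0..6; accept = remainder 0.

7


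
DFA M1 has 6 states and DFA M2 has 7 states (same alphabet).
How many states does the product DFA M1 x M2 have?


Product construction pairs every M1 state with every M2 state.
6 * 7 = 42

42


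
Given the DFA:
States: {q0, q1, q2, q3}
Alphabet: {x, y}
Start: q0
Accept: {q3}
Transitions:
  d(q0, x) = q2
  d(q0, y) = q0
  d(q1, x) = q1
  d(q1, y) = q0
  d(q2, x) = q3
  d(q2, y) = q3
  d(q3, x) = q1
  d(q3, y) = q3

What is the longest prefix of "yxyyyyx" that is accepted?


Run the DFA, marking each prefix where the state is accepting:
  "" -> q0 [reject]
  "y" -> q0 [reject]
  "yx" -> q2 [reject]
  "yxy" -> q3 [accept]
  "yxyy" -> q3 [accept]
  "yxyyy" -> q3 [accept]
  "yxyyyy" -> q3 [accept]
  "yxyyyyx" -> q1 [reject]

"yxyyyy"


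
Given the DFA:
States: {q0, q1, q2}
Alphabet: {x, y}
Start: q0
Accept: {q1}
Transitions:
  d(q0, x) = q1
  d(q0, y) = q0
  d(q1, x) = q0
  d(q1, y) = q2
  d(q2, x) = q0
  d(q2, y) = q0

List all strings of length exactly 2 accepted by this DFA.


All strings of length 2: 4 total
Accepted: 1

"yx"


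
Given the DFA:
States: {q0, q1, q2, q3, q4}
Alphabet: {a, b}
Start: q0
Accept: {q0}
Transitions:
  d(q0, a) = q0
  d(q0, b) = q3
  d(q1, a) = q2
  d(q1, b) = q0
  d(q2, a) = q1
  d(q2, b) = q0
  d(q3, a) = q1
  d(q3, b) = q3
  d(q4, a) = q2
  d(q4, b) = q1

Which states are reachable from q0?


BFS from q0:
  layer 0: {q0}
  layer 1: {q3}
  layer 2: {q1}
  layer 3: {q2}

{q0, q1, q2, q3}


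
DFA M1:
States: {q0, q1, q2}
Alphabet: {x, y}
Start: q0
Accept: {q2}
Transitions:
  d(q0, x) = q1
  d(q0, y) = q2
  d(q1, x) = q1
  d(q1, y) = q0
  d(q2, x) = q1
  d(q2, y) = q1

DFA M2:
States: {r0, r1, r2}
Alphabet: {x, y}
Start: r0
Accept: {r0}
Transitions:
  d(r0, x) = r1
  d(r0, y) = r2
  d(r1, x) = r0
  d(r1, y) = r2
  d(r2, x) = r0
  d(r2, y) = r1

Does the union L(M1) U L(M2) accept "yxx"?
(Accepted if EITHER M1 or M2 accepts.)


M1: final=q1 accepted=False
M2: final=r1 accepted=False

No, union rejects (neither accepts)


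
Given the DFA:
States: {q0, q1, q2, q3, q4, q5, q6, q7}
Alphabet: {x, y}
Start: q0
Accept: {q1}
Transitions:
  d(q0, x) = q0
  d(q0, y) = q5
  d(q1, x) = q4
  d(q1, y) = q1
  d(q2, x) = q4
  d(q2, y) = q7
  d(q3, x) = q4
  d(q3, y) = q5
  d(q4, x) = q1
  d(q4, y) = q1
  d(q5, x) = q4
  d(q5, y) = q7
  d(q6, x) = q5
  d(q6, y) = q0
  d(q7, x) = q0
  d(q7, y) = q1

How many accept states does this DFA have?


Accept states listed: {q1}
Counting: q1(1)

1


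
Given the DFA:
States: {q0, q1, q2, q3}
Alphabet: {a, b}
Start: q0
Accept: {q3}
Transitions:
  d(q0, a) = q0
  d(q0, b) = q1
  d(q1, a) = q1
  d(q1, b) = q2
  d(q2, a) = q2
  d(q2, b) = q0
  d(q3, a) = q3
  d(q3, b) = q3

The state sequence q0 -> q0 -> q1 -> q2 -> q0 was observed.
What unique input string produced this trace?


Trace back each transition to find the symbol:
  q0 --[a]--> q0
  q0 --[b]--> q1
  q1 --[b]--> q2
  q2 --[b]--> q0

"abbb"


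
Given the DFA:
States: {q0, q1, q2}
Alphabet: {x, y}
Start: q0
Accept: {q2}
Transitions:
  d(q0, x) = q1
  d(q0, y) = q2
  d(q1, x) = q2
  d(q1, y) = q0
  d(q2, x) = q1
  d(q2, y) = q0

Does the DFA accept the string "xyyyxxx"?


Trace: q0 -> q1 -> q0 -> q2 -> q0 -> q1 -> q2 -> q1
Final state: q1
Accept states: {q2}

No, rejected (final state q1 is not an accept state)


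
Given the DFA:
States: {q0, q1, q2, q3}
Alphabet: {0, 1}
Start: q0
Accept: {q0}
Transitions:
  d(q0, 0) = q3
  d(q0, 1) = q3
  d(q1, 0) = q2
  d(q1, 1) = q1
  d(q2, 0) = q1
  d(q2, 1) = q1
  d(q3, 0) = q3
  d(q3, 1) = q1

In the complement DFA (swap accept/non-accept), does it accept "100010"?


Trace: q0 -> q3 -> q3 -> q3 -> q3 -> q1 -> q2
Final: q2
Original accept: {q0}
Complement: q2 is not in original accept

Yes, complement accepts (original rejects)


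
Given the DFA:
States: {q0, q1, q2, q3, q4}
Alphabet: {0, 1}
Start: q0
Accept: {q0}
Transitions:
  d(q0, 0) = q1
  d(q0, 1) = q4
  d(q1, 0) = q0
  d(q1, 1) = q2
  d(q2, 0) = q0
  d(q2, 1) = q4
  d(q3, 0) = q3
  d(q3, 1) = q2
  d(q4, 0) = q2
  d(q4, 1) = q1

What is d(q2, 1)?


Looking up transition d(q2, 1)

q4


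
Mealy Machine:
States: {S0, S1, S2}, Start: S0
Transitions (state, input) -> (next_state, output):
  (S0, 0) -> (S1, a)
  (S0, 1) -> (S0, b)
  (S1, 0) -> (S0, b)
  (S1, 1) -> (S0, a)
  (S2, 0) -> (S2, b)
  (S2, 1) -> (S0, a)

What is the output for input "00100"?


Step-by-step:
  (S0, 0) -> (S1, a)
  (S1, 0) -> (S0, b)
  (S0, 1) -> (S0, b)
  (S0, 0) -> (S1, a)
  (S1, 0) -> (S0, b)

"abbab"


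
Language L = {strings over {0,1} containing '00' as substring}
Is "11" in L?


'00' does not occur

No, "11" is not in L


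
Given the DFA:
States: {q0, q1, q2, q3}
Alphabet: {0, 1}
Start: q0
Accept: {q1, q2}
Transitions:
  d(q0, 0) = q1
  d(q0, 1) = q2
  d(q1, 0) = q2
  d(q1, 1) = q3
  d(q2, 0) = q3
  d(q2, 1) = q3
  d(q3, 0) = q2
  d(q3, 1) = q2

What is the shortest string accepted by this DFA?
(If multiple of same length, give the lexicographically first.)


BFS by string length (lex-first path to each state shown):
  len 0: q0<-""
  len 1: q1<-"0", q2<-"1"
Found accept state at length 1.

"0"


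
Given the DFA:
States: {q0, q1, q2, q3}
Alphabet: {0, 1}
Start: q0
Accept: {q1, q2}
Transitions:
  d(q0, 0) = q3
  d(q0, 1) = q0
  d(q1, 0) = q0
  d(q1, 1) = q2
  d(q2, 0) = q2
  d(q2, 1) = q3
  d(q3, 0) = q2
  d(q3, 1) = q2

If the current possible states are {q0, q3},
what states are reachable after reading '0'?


Apply transition on '0' from each current state:
  d(q0, 0) = q3
  d(q3, 0) = q2

{q2, q3}


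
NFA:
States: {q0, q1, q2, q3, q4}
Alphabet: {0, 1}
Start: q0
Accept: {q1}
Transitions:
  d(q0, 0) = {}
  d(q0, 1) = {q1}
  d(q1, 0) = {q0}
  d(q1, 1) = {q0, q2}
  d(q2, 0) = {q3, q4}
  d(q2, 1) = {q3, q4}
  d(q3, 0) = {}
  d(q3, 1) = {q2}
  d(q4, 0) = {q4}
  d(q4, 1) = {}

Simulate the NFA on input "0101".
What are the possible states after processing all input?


Start: {q0}
  --0--> {}
  --1--> {}
  --0--> {}
  --1--> {}

{} (empty set, no valid transitions)


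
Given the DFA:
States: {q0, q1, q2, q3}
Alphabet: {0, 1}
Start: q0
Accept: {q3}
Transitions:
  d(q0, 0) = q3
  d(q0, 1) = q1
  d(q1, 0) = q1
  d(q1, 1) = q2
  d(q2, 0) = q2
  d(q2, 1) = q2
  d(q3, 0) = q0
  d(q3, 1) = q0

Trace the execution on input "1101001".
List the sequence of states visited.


Input: 1101001
d(q0, 1) = q1
d(q1, 1) = q2
d(q2, 0) = q2
d(q2, 1) = q2
d(q2, 0) = q2
d(q2, 0) = q2
d(q2, 1) = q2


q0 -> q1 -> q2 -> q2 -> q2 -> q2 -> q2 -> q2


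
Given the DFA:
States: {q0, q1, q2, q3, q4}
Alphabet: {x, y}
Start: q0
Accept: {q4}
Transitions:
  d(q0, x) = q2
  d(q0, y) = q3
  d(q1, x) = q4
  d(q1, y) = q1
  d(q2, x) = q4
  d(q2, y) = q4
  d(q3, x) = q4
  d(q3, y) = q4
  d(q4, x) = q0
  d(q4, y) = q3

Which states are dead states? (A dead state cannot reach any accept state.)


Forward reachability from each state:
  q0 -> reaches accept state q4 (live)
  q1 -> reaches accept state q4 (live)
  q2 -> reaches accept state q4 (live)
  q3 -> reaches accept state q4 (live)
  q4 -> reaches accept state q4 (live)

None (all states can reach an accept state)


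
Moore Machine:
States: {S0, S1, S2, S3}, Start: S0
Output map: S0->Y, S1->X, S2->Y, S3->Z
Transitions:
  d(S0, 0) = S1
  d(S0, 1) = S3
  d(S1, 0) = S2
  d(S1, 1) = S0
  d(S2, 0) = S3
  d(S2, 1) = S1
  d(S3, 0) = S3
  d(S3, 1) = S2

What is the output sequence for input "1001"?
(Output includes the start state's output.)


Start: S0 (output Y)
  --1--> S3 (output Z)
  --0--> S3 (output Z)
  --0--> S3 (output Z)
  --1--> S2 (output Y)

"YZZZY"


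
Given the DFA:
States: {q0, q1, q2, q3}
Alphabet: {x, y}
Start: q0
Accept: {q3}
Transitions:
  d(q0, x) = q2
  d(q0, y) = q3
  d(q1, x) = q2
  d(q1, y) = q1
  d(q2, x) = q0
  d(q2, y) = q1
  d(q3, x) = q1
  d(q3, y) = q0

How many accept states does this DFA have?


Accept states listed: {q3}
Counting: q3(1)

1


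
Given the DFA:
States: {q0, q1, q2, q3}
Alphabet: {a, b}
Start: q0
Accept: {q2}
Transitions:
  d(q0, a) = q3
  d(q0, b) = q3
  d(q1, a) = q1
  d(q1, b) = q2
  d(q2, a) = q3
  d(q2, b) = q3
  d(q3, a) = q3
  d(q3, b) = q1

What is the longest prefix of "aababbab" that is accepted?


Run the DFA, marking each prefix where the state is accepting:
  "" -> q0 [reject]
  "a" -> q3 [reject]
  "aa" -> q3 [reject]
  "aab" -> q1 [reject]
  "aaba" -> q1 [reject]
  "aabab" -> q2 [accept]
  "aababb" -> q3 [reject]
  "aababba" -> q3 [reject]
  "aababbab" -> q1 [reject]

"aabab"


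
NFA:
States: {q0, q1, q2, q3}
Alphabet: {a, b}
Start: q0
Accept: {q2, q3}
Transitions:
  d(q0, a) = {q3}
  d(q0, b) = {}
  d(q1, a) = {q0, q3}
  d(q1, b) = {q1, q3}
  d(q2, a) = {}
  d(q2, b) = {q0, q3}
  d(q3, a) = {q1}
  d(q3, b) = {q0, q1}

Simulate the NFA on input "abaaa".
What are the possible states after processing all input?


Start: {q0}
  --a--> {q3}
  --b--> {q0, q1}
  --a--> {q0, q3}
  --a--> {q1, q3}
  --a--> {q0, q1, q3}

{q0, q1, q3}


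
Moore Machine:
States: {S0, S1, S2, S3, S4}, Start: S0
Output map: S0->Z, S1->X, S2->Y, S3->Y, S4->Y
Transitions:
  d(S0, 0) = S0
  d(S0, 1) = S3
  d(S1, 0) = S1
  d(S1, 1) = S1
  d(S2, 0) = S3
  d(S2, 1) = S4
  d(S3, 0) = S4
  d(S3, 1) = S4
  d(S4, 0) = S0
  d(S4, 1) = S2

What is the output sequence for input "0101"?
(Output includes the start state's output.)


Start: S0 (output Z)
  --0--> S0 (output Z)
  --1--> S3 (output Y)
  --0--> S4 (output Y)
  --1--> S2 (output Y)

"ZZYYY"


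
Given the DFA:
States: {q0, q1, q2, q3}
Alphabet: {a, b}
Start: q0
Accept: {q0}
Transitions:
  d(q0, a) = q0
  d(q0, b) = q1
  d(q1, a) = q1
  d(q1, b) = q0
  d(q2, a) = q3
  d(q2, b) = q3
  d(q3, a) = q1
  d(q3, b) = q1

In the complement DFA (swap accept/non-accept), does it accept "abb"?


Trace: q0 -> q0 -> q1 -> q0
Final: q0
Original accept: {q0}
Complement: q0 is in original accept

No, complement rejects (original accepts)


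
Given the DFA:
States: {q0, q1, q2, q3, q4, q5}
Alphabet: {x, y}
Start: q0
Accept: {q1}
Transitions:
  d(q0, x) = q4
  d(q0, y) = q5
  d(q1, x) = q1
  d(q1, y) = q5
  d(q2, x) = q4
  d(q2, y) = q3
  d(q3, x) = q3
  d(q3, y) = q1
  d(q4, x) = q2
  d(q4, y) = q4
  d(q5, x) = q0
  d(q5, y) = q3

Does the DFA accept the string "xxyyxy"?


Trace: q0 -> q4 -> q2 -> q3 -> q1 -> q1 -> q5
Final state: q5
Accept states: {q1}

No, rejected (final state q5 is not an accept state)


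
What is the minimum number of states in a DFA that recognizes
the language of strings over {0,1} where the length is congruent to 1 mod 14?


States track (length) mod 14.
Need 14 states: one per remainder 0..13; accept = remainder 1.

14


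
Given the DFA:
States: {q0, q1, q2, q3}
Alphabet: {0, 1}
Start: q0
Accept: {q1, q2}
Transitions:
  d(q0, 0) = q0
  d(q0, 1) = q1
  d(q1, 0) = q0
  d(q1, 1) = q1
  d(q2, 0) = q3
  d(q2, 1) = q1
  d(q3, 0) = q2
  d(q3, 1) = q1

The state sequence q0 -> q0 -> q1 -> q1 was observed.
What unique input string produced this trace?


Trace back each transition to find the symbol:
  q0 --[0]--> q0
  q0 --[1]--> q1
  q1 --[1]--> q1

"011"


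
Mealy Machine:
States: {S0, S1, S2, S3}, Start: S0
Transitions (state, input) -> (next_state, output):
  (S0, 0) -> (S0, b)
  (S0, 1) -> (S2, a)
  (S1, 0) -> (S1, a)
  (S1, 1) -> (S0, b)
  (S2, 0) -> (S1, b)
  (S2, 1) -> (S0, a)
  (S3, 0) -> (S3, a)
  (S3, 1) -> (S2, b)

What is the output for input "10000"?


Step-by-step:
  (S0, 1) -> (S2, a)
  (S2, 0) -> (S1, b)
  (S1, 0) -> (S1, a)
  (S1, 0) -> (S1, a)
  (S1, 0) -> (S1, a)

"abaaa"


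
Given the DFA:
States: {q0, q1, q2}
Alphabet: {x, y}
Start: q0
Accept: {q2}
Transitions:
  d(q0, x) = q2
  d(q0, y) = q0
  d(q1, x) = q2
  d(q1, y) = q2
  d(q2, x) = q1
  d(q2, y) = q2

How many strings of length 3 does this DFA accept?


Enumerating all length-3 strings:
  "xxx" -> q2 [accept]
  "xxy" -> q2 [accept]
  "xyx" -> q1 [reject]
  "xyy" -> q2 [accept]
  "yxx" -> q1 [reject]
  "yxy" -> q2 [accept]
  "yyx" -> q2 [accept]
  "yyy" -> q0 [reject]

5 out of 8


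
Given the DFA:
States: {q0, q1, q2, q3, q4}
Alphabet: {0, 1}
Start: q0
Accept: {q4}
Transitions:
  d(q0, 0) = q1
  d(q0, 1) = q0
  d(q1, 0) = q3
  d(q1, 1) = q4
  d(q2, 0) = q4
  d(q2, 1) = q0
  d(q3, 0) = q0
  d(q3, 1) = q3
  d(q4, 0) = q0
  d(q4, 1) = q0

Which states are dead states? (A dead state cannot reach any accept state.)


Forward reachability from each state:
  q0 -> reaches accept state q4 (live)
  q1 -> reaches accept state q4 (live)
  q2 -> reaches accept state q4 (live)
  q3 -> reaches accept state q4 (live)
  q4 -> reaches accept state q4 (live)

None (all states can reach an accept state)


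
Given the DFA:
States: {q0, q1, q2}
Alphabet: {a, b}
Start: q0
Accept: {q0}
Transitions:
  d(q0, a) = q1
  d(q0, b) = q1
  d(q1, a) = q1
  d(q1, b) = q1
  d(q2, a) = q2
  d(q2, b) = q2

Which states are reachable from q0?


BFS from q0:
  layer 0: {q0}
  layer 1: {q1}

{q0, q1}


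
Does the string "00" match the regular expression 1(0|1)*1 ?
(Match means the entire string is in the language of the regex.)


|string| = 2; first = '0'; last = '0'

No, "00" does not match 1(0|1)*1


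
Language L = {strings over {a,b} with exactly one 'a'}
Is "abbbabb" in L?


count('a') = 2

No, "abbbabb" is not in L


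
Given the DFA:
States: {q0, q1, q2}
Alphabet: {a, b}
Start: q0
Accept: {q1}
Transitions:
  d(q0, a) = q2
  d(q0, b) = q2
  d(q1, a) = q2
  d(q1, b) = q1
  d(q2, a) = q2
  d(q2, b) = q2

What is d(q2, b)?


Looking up transition d(q2, b)

q2


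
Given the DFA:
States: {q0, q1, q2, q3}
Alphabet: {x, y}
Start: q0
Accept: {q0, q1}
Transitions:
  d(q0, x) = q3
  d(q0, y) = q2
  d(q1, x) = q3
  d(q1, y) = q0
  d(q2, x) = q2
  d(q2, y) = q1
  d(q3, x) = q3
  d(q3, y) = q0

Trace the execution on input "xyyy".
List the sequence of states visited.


Input: xyyy
d(q0, x) = q3
d(q3, y) = q0
d(q0, y) = q2
d(q2, y) = q1


q0 -> q3 -> q0 -> q2 -> q1


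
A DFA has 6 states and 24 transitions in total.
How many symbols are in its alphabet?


Each state has exactly one transition per symbol.
|alphabet| = transitions / states = 24 / 6 = 4

4


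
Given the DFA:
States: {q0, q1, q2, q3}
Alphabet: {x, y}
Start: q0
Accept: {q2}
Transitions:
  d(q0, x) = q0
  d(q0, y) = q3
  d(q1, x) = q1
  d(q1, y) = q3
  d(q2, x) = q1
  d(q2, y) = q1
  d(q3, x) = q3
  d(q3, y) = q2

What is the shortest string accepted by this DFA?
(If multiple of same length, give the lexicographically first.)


BFS by string length (lex-first path to each state shown):
  len 0: q0<-""
  len 1: q0<-"x", q3<-"y"
  len 2: q0<-"xx", q2<-"yy", q3<-"xy"
Found accept state at length 2.

"yy"


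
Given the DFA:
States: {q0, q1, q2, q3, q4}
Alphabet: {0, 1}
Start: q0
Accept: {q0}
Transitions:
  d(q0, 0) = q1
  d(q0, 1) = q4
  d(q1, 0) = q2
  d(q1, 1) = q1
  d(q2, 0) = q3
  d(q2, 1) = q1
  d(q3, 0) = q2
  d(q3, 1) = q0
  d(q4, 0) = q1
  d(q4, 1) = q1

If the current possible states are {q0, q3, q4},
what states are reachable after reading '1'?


Apply transition on '1' from each current state:
  d(q0, 1) = q4
  d(q3, 1) = q0
  d(q4, 1) = q1

{q0, q1, q4}


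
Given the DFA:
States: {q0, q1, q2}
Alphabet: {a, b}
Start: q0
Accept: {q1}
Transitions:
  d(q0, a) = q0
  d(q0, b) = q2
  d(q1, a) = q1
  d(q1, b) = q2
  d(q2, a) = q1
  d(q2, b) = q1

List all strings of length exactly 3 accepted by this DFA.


All strings of length 3: 8 total
Accepted: 4

"aba", "abb", "baa", "bba"


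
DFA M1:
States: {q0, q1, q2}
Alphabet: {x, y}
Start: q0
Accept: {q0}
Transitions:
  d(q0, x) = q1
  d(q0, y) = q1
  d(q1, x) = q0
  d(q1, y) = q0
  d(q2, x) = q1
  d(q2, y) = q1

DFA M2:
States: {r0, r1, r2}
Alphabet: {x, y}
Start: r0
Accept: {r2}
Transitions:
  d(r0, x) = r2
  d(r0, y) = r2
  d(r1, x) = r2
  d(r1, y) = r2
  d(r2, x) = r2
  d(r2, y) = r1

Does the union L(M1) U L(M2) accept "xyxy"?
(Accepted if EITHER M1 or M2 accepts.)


M1: final=q0 accepted=True
M2: final=r1 accepted=False

Yes, union accepts


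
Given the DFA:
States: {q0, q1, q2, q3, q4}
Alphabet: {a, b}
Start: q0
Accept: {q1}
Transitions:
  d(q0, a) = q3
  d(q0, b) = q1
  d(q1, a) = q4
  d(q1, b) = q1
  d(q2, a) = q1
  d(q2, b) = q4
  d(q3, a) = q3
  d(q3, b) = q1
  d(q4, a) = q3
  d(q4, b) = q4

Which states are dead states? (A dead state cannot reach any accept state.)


Forward reachability from each state:
  q0 -> reaches accept state q1 (live)
  q1 -> reaches accept state q1 (live)
  q2 -> reaches accept state q1 (live)
  q3 -> reaches accept state q1 (live)
  q4 -> reaches accept state q1 (live)

None (all states can reach an accept state)


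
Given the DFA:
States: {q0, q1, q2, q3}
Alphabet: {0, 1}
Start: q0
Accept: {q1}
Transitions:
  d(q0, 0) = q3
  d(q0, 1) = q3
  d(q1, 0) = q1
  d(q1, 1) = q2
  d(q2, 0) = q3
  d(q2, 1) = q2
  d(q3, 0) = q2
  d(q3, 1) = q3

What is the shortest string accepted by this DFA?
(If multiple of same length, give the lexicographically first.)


BFS by string length (lex-first path to each state shown):
  len 0: q0<-""
  len 1: q3<-"0"
  len 2: q2<-"00", q3<-"01"
  len 3: q2<-"001", q3<-"000"
  len 4: q2<-"0000", q3<-"0001"
  len 5: q2<-"00001", q3<-"00000"
  len 6: q2<-"000000", q3<-"000001"
  len 7: q2<-"0000001", q3<-"0000000"
  len 8: q2<-"00000000", q3<-"00000001"

No string accepted (empty language)


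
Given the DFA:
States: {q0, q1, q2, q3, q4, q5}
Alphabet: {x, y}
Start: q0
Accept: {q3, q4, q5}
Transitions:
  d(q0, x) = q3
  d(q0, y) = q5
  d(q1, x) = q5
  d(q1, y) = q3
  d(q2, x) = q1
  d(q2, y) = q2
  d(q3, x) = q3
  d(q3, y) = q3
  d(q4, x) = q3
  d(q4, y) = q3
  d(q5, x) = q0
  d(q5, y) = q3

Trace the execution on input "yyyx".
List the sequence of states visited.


Input: yyyx
d(q0, y) = q5
d(q5, y) = q3
d(q3, y) = q3
d(q3, x) = q3


q0 -> q5 -> q3 -> q3 -> q3


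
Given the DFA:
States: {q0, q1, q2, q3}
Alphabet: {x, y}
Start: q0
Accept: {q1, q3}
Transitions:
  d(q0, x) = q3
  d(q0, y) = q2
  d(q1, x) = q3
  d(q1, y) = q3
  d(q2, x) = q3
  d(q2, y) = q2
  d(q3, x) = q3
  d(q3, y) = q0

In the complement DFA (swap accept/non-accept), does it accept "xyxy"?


Trace: q0 -> q3 -> q0 -> q3 -> q0
Final: q0
Original accept: {q1, q3}
Complement: q0 is not in original accept

Yes, complement accepts (original rejects)


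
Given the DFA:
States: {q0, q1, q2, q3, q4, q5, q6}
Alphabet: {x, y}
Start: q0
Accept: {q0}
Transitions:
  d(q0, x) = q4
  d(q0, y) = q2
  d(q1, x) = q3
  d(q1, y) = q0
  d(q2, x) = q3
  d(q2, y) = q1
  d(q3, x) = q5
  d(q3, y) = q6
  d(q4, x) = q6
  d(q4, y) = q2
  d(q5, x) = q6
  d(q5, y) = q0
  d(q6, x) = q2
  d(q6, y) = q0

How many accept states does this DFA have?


Accept states listed: {q0}
Counting: q0(1)

1


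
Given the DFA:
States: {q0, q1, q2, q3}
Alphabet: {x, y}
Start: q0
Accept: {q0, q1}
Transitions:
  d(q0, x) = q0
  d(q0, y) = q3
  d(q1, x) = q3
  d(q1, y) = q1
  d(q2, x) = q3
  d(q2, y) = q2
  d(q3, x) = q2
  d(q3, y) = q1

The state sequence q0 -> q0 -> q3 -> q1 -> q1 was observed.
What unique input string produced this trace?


Trace back each transition to find the symbol:
  q0 --[x]--> q0
  q0 --[y]--> q3
  q3 --[y]--> q1
  q1 --[y]--> q1

"xyyy"


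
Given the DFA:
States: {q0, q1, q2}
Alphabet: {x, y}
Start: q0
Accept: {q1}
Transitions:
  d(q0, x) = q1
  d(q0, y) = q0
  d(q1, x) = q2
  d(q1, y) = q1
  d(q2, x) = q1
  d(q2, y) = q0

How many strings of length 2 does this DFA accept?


Enumerating all length-2 strings:
  "xx" -> q2 [reject]
  "xy" -> q1 [accept]
  "yx" -> q1 [accept]
  "yy" -> q0 [reject]

2 out of 4


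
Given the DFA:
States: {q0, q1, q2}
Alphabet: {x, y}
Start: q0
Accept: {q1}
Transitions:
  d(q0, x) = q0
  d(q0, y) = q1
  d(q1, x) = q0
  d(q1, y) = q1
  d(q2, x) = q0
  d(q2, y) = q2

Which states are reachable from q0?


BFS from q0:
  layer 0: {q0}
  layer 1: {q1}

{q0, q1}


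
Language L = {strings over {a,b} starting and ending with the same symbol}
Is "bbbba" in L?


first = 'b', last = 'a'

No, "bbbba" is not in L


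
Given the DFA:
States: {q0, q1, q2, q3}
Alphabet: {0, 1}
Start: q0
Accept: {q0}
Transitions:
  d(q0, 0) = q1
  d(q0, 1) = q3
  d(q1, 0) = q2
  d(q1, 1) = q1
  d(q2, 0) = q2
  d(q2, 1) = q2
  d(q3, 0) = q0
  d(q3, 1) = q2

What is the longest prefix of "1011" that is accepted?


Run the DFA, marking each prefix where the state is accepting:
  "" -> q0 [accept]
  "1" -> q3 [reject]
  "10" -> q0 [accept]
  "101" -> q3 [reject]
  "1011" -> q2 [reject]

"10"
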